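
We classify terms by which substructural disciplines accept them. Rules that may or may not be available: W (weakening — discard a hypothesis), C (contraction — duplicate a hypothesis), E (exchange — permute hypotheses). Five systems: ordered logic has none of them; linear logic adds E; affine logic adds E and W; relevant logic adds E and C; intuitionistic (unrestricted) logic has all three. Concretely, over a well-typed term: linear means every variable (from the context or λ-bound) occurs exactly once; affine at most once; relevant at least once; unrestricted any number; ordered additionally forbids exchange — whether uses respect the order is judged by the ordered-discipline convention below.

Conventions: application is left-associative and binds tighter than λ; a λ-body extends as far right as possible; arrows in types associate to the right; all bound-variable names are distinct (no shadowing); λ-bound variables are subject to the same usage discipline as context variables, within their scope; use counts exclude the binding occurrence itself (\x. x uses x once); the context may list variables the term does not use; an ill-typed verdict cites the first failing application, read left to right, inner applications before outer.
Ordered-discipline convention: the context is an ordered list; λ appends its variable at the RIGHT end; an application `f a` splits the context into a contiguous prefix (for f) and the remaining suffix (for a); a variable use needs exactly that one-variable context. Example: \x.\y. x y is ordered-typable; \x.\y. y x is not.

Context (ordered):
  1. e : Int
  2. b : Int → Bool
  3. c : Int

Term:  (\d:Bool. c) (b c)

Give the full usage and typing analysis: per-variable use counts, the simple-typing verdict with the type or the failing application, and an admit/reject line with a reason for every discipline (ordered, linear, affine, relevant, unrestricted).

counts: e=0, b=1, c=2, d (bound)=0
order of uses: c, b, c
typing: ✓ — Int
ordered: ✗, uses contraction: c ×2; needs weakening: e, d unused
linear: ✗, uses contraction: c ×2; needs weakening: e, d unused
affine: ✗, uses contraction: c ×2
relevant: ✗, needs weakening: e, d unused
unrestricted: ✓, simply typable at Int; W, C, E all held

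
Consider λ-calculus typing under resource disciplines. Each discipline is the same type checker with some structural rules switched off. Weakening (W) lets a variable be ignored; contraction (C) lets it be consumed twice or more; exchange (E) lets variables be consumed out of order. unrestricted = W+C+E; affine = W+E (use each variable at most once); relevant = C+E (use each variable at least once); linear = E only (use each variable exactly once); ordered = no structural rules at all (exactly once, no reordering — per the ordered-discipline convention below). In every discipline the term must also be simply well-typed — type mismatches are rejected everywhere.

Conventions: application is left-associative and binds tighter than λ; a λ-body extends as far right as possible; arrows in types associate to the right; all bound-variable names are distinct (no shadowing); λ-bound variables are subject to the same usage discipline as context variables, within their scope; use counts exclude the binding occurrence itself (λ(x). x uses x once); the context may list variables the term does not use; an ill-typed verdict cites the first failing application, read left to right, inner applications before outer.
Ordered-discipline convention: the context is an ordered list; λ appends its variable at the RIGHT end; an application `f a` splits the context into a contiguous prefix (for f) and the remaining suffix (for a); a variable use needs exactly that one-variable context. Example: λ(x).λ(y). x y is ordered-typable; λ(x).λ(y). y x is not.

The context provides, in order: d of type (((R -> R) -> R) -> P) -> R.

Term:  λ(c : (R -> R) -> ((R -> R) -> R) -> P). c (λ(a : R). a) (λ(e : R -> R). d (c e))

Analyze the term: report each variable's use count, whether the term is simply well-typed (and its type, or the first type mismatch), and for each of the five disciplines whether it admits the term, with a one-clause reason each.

use counts: d: 1×; c (λ-bound): 2×; a (λ-bound): 1×; e (λ-bound): 1×
order of uses: c, a, d, c, e
typing: the term checks, with type ((R -> R) -> ((R -> R) -> R) -> P) -> P
ordered: ✗ — repeated use of c ×2
linear: ✗ — repeated use of c ×2
affine: ✗ — repeated use of c ×2
relevant: ✓ — none of d, c, a, e goes unused
unrestricted: ✓ — simply typable at ((R -> R) -> ((R -> R) -> R) -> P) -> P; W, C, E all held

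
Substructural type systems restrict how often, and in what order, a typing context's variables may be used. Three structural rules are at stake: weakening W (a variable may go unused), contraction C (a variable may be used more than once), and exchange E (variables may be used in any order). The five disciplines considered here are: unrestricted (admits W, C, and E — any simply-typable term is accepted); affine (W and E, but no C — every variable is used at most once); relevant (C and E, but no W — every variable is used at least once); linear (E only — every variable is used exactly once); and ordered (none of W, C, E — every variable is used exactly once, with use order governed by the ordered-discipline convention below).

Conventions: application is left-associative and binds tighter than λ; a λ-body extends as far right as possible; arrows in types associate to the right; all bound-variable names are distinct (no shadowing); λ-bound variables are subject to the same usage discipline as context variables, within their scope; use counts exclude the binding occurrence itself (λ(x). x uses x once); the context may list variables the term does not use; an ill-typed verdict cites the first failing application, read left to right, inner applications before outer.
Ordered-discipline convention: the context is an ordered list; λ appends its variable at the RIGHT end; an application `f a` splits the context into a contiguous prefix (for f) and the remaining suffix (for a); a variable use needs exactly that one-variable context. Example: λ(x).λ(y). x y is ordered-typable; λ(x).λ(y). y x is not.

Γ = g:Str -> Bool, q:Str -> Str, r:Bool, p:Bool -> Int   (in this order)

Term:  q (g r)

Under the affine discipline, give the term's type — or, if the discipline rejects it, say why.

not well-typed under affine — not simply typable
variable uses: g: 1×; q: 1×; r: 1×; p: 0×
uses in reading order: q, g, r
typing: ill-typed: an argument Bool mismatches the expected Str
all disciplines: ordered ✗; linear ✗; affine ✗; relevant ✗; unrestricted ✗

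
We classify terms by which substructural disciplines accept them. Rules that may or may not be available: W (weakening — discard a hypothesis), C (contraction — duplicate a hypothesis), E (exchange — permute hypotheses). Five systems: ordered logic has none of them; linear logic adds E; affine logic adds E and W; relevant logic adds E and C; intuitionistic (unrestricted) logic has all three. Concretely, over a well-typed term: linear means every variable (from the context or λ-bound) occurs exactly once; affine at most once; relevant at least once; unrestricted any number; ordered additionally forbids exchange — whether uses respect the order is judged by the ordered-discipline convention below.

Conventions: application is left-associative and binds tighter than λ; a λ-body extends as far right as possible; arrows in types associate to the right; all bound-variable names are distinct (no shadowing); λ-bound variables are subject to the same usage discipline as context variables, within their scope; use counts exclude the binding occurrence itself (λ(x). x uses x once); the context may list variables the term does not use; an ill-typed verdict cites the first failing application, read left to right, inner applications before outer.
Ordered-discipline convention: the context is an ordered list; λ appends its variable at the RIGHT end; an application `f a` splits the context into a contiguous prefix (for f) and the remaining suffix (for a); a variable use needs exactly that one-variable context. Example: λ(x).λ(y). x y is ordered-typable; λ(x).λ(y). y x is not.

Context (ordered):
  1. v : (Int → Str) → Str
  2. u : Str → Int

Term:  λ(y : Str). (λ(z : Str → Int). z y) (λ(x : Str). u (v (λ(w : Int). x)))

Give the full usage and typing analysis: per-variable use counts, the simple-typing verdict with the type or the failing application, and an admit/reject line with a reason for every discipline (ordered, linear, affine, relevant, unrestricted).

usage: v=1; u=1; y (λ-bound)=1; z (λ-bound)=1; x (λ-bound)=1; w (λ-bound)=0
left-to-right use order: z, y, u, v, x
typing: ✓ — Str → Int
ordered ✗ (needs weakening: w unused)
linear ✗ (needs weakening: w unused)
affine ✓ (v, u, y, z, x, w: no repeats, contraction unneeded)
relevant ✗ (needs weakening: w unused)
unrestricted ✓ (type-checks (Str → Int) and nothing is barred)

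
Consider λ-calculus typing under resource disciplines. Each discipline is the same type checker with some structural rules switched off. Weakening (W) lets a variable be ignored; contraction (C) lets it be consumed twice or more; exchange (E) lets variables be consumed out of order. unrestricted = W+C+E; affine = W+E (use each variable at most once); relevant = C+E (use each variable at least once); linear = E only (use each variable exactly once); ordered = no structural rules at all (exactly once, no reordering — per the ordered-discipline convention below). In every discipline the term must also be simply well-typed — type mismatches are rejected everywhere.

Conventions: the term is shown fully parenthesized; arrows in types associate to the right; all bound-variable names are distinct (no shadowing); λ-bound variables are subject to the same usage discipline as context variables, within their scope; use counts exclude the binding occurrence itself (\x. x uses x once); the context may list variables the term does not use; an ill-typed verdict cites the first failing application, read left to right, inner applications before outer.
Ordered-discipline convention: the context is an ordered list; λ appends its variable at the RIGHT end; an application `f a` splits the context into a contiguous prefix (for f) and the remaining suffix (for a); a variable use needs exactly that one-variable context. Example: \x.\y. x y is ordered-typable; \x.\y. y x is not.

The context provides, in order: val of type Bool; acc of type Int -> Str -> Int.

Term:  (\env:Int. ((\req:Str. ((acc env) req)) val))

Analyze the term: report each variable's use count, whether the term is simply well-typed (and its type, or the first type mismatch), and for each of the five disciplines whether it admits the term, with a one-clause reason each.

use counts: val=1, acc=1, env (bound)=1, req (bound)=1
left-to-right use order: acc, env, req, val
typing: ill-typed: argument of type Bool where Str is required
ordered: ✗ — fails simple typing
linear: ✗ — a type mismatch blocks all five
affine: ✗ — the type mismatch rejects it
relevant: ✗ — not simply typable
unrestricted: ✗ — fails simple typing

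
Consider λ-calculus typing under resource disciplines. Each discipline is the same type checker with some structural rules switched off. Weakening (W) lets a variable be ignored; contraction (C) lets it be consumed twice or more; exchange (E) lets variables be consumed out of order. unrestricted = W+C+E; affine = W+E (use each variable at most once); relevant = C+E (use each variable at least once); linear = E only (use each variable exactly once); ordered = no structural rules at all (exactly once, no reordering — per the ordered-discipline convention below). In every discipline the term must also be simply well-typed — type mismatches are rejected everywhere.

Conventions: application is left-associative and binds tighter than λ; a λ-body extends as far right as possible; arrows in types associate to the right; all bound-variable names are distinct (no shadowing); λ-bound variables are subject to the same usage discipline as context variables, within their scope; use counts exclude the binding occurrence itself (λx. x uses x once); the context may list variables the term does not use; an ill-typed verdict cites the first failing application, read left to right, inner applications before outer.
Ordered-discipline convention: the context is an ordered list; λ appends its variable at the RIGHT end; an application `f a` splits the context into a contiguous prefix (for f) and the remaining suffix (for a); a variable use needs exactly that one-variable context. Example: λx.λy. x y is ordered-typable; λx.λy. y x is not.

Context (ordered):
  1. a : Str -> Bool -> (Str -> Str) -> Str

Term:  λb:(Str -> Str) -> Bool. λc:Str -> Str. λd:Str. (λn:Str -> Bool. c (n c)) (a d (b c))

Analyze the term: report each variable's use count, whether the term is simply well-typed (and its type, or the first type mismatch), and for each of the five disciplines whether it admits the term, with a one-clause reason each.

use counts: a=1, b (λ-bound)=1, c (λ-bound)=3, d (λ-bound)=1, n (λ-bound)=1
order of uses: c, n, c, a, d, b, c
typing: ill-typed: argument of type Str -> Str where Str is required
ordered: ✗ — a type mismatch blocks all five
linear: ✗ — the type mismatch rejects it
affine: ✗ — not simply typable
relevant: ✗ — fails simple typing
unrestricted: ✗ — a type mismatch blocks all five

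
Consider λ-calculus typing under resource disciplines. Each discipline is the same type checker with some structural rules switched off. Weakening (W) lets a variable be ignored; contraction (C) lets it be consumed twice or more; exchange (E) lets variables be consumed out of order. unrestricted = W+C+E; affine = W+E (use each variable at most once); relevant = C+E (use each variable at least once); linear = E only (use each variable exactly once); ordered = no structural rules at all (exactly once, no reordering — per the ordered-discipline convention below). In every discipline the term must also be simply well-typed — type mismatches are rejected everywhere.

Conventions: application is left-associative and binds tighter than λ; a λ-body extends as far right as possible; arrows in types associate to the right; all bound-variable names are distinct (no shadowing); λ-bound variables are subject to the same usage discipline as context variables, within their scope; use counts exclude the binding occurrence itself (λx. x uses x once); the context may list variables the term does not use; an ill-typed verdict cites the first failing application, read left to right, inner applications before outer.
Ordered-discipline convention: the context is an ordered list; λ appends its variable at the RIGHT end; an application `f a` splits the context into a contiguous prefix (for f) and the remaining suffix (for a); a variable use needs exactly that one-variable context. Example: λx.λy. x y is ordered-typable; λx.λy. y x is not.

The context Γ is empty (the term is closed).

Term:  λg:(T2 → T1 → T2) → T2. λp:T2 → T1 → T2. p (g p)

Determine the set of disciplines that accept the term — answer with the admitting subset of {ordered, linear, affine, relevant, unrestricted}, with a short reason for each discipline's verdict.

accepted by: relevant, unrestricted
variable uses: g [bound] ×1; p [bound] ×2
uses in reading order: p, g, p
typing: well-typed — term : ((T2 → T1 → T2) → T2) → (T2 → T1 → T2) → T1 → T2
ordered: ✗, needs contraction — p ×2
linear: ✗, needs contraction — p ×2
affine: ✗, needs contraction — p ×2
relevant: ✓, every one of g, p appears
unrestricted: ✓, well-typed at ((T2 → T1 → T2) → T2) → (T2 → T1 → T2) → T1 → T2; no restrictions here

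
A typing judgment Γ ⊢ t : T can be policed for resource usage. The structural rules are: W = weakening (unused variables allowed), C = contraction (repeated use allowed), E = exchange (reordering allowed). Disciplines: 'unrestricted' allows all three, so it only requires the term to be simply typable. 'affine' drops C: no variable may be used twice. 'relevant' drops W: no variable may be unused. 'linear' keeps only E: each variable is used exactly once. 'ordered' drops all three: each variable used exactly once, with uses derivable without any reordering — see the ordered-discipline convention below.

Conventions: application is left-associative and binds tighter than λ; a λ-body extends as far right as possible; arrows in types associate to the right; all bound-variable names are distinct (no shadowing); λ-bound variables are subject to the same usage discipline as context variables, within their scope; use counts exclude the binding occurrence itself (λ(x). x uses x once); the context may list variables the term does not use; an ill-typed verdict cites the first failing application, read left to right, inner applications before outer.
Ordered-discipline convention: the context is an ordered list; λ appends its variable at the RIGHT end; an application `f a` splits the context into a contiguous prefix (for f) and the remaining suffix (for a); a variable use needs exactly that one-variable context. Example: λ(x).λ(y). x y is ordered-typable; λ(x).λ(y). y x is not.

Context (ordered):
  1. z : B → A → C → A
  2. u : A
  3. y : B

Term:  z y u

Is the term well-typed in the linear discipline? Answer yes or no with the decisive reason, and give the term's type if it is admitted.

yes — each of z, u, y used exactly once; term : C → A
variable uses: z=1, u=1, y=1
uses in reading order: z, y, u
typing: well-typed at C → A
summary: ordered ✗ | linear ✓ | affine ✓ | relevant ✓ | unrestricted ✓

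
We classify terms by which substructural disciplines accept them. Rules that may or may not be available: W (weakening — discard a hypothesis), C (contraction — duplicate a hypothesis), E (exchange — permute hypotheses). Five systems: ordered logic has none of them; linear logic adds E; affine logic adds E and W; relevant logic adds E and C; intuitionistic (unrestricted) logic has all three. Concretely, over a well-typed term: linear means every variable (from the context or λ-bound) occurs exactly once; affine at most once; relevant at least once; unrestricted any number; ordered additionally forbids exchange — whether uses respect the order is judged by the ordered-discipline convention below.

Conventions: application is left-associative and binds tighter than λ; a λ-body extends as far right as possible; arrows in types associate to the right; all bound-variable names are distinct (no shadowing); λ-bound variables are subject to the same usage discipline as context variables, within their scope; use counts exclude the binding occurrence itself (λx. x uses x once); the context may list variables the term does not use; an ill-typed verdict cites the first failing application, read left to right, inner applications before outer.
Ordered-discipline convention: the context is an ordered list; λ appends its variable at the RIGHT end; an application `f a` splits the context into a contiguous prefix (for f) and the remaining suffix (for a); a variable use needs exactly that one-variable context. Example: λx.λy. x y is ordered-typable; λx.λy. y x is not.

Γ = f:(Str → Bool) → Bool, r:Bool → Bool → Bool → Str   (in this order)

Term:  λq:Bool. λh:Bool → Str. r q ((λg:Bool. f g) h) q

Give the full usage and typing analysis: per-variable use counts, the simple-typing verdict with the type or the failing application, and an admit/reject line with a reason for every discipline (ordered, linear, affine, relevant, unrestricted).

counts: f ×1, r ×1, q [bound] ×2, h [bound] ×1, g [bound] ×1
use order (left to right): r, q, f, g, h, q
typing: ill-typed: an application expects Str → Bool but receives Bool
ordered: ✗, a type mismatch blocks all five
linear: ✗, the type mismatch rejects it
affine: ✗, not simply typable
relevant: ✗, fails simple typing
unrestricted: ✗, a type mismatch blocks all five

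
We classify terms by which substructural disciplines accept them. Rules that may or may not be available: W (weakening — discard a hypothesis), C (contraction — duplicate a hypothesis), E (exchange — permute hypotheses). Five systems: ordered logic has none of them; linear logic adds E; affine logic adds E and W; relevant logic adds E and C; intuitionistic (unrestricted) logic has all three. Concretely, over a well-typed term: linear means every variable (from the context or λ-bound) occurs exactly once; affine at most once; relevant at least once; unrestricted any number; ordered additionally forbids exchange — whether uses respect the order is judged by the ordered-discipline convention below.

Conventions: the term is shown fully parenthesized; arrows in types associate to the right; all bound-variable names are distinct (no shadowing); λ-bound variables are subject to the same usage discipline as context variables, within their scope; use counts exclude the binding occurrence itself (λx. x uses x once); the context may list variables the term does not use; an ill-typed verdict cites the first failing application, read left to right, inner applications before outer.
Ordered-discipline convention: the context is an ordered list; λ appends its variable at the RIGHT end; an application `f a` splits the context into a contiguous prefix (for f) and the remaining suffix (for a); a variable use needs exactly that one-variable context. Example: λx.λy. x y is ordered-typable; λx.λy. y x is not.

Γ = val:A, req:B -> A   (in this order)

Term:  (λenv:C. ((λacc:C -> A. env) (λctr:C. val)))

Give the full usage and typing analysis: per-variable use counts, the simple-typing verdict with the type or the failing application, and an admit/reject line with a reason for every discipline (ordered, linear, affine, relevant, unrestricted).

usage: val: 1×; req: 0×; env [bound]: 1×; acc [bound]: 0×; ctr [bound]: 0×
uses in reading order: env, val
typing: the term checks, with type C -> C
ordered: ✗, req, acc, ctr never used (weakening)
linear: ✗, req, acc, ctr never used (weakening)
affine: ✓, val, req, env, acc, ctr: no repeats, contraction unneeded
relevant: ✗, req, acc, ctr never used (weakening)
unrestricted: ✓, typability at C -> C is all that's needed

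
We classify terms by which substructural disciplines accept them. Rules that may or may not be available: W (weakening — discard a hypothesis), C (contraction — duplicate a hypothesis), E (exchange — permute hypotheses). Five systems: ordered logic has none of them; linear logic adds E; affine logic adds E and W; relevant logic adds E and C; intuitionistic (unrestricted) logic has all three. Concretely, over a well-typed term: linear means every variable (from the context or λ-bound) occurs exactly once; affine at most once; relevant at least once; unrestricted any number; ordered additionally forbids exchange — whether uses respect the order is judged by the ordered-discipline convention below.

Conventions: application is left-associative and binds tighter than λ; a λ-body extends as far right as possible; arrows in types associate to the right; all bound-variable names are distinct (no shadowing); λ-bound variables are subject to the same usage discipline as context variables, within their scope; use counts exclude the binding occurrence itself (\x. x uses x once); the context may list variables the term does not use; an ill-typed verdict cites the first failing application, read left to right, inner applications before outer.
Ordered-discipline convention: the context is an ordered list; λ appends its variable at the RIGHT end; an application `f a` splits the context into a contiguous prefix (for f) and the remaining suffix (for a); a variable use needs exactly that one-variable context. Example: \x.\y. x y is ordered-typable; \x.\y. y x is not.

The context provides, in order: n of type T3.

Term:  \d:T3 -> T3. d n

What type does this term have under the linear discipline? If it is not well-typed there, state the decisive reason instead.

term : (T3 -> T3) -> T3
counts: n ×1, d (bound) ×1
order of uses: d, n
typing: well-typed at (T3 -> T3) -> T3
across the five disciplines: ordered ✗, linear ✓, affine ✓, relevant ✓, unrestricted ✓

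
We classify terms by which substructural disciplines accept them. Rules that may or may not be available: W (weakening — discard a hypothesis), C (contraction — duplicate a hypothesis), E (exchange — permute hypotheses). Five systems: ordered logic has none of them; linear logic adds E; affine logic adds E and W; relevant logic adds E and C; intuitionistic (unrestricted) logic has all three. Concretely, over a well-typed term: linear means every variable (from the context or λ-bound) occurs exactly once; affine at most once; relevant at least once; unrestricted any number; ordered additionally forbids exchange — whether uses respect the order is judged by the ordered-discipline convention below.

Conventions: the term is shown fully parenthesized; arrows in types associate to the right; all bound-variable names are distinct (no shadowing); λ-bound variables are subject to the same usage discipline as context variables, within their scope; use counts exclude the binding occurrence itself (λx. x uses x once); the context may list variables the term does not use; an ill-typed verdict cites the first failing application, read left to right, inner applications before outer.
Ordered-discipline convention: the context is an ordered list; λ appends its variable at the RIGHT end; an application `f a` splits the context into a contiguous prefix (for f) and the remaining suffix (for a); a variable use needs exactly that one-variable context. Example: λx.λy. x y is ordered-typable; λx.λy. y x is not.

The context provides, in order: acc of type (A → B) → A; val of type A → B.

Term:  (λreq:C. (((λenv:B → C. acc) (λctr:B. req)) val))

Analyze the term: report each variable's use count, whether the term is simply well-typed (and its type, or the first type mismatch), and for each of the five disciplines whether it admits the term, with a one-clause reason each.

usage: acc=1; val=1; req (bound)=1; env (bound)=0; ctr (bound)=0
use order (left to right): acc, req, val
typing: well-typed at C → A
ordered: ✗, env, ctr left unused
linear: ✗, env, ctr left unused
affine: ✓, no duplicate uses among acc, val, req, env, ctr
relevant: ✗, env, ctr left unused
unrestricted: ✓, typability at C → A is all that's needed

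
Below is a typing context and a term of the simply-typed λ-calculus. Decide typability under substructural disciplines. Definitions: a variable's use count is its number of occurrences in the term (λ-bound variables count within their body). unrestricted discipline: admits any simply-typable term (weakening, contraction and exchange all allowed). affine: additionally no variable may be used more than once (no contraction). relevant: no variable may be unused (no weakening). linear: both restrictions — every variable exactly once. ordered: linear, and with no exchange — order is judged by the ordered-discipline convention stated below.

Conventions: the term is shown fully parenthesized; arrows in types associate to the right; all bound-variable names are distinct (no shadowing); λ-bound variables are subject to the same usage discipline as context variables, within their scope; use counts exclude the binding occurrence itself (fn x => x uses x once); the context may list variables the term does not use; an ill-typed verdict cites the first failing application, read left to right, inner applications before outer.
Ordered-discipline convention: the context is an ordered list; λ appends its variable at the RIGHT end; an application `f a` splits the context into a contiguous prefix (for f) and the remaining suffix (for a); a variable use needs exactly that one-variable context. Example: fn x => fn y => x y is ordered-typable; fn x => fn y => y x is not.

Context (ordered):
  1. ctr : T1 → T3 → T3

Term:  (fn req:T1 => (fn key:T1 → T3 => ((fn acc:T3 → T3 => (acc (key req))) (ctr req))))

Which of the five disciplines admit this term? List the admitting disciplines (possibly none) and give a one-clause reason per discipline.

admitting disciplines: relevant, unrestricted
counts: ctr: 1×; req (λ-bound): 2×; key (λ-bound): 1×; acc (λ-bound): 1×
use order (left to right): acc, key, req, ctr, req
typing: ✓ — T1 → (T1 → T3) → T3
ordered: ✗, needs contraction — req ×2
linear: ✗, needs contraction — req ×2
affine: ✗, needs contraction — req ×2
relevant: ✓, every one of ctr, req, key, acc appears
unrestricted: ✓, typability at T1 → (T1 → T3) → T3 is all that's needed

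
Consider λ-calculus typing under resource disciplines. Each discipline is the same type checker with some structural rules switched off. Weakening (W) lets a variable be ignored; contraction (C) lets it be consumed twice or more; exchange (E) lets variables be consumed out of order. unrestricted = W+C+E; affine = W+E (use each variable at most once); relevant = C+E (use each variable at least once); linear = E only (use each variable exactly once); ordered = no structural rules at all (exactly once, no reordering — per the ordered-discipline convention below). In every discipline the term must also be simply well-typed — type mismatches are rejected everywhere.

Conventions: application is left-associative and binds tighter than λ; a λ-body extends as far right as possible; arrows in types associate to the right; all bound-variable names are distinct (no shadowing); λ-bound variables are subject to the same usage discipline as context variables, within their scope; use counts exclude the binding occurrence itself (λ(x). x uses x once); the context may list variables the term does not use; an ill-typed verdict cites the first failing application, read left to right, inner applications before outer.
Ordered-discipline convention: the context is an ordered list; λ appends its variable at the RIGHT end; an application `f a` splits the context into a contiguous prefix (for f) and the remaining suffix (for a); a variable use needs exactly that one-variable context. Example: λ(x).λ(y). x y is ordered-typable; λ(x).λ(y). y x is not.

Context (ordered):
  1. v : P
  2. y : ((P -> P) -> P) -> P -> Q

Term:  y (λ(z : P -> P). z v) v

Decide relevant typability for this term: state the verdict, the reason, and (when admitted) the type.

yes — v, y, z: all used, weakening unneeded; term : Q
variable uses: v=2; y=1; z (λ-bound)=1
uses in reading order: y, z, v, v
typing: the term checks, with type Q
all disciplines: ordered ✗ · linear ✗ · affine ✗ · relevant ✓ · unrestricted ✓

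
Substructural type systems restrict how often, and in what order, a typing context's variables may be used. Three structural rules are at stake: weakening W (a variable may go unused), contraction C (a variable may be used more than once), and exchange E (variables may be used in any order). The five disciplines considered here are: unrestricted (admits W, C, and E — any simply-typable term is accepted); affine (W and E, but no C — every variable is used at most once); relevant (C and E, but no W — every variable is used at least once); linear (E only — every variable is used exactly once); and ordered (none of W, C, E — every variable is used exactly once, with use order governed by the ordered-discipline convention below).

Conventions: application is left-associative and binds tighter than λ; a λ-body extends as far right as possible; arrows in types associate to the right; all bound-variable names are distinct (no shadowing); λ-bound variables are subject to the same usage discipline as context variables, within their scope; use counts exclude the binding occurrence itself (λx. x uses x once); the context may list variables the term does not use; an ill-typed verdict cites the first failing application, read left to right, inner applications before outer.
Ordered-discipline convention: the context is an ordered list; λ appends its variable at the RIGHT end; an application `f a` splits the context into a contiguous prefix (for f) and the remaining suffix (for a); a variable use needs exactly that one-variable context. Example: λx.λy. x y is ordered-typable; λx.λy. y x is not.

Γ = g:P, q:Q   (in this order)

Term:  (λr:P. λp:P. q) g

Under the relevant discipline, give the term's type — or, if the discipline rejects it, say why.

not well-typed under relevant — needs weakening: r, p unused
use counts: g ×1; q ×1; r (bound) ×0; p (bound) ×0
use order (left to right): q, g
typing: well-typed — term : P → Q
across the five disciplines: ordered ✗, linear ✗, affine ✓, relevant ✗, unrestricted ✓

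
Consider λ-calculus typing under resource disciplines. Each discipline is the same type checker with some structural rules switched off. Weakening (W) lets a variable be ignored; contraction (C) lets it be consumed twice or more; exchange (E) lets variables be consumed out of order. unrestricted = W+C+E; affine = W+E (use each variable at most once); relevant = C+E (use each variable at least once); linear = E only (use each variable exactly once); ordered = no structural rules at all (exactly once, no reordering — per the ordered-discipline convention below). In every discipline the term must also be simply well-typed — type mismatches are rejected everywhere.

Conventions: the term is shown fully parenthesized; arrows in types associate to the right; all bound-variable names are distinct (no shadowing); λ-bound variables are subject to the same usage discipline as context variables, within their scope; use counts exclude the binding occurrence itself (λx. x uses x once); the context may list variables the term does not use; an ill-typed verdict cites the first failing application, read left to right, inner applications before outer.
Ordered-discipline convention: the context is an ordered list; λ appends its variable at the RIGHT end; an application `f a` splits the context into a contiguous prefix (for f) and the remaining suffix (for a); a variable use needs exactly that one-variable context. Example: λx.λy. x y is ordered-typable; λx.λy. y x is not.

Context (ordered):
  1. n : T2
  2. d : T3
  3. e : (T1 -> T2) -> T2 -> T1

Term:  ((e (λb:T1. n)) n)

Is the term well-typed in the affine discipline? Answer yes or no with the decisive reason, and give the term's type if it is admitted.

no — n ×2 used more than once (contraction)
counts: n ×2; d ×0; e ×1; b (λ-bound) ×0
left-to-right use order: e, n, n
typing: ✓ — T1
summary: ordered ✗, linear ✗, affine ✗, relevant ✗, unrestricted ✓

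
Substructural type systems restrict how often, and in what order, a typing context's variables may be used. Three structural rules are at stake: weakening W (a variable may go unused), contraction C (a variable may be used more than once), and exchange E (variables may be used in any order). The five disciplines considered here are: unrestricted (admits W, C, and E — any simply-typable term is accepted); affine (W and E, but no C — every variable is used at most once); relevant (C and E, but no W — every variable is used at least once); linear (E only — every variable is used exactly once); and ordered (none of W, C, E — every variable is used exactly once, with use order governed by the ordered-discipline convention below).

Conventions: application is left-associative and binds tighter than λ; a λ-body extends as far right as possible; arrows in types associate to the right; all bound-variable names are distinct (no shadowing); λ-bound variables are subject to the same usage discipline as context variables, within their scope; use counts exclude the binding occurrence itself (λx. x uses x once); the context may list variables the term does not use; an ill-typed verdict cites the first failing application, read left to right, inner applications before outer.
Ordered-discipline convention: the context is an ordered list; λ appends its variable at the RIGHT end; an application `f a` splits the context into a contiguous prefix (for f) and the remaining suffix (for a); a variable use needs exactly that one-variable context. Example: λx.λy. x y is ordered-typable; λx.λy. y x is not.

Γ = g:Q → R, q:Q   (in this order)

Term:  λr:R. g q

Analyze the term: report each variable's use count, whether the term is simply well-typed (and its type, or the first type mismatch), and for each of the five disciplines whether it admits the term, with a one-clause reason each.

counts: g=1; q=1; r (bound)=0
order of uses: g, q
typing: well-typed at R → R
ordered ✗ (needs weakening: r unused)
linear ✗ (needs weakening: r unused)
affine ✓ (at most one use each (g, q, r))
relevant ✗ (needs weakening: r unused)
unrestricted ✓ (well-typed at R → R; no restrictions here)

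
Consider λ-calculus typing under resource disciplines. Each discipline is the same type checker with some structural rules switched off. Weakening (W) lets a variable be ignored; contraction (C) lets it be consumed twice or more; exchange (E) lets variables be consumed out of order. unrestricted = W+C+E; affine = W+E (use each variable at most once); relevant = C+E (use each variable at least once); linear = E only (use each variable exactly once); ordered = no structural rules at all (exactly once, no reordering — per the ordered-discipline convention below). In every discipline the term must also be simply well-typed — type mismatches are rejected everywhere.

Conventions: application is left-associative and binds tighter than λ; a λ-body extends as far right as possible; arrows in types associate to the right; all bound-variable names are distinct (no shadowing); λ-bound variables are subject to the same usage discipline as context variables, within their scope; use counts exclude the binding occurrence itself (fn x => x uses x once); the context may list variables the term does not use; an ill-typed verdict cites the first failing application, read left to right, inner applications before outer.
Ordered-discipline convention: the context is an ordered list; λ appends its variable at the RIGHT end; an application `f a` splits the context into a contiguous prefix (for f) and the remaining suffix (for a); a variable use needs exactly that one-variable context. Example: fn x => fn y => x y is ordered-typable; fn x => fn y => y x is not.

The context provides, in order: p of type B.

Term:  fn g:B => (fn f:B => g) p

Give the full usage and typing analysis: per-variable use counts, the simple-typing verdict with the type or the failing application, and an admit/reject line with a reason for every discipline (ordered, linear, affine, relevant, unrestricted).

variable uses: p: 1×, g (λ-bound): 1×, f (λ-bound): 0×
left-to-right use order: g, p
typing: the term checks, with type B → B
ordered ✗ (unused: f — weakening required)
linear ✗ (unused: f — weakening required)
affine ✓ (at most one use each (p, g, f))
relevant ✗ (unused: f — weakening required)
unrestricted ✓ (type-checks (B → B) and nothing is barred)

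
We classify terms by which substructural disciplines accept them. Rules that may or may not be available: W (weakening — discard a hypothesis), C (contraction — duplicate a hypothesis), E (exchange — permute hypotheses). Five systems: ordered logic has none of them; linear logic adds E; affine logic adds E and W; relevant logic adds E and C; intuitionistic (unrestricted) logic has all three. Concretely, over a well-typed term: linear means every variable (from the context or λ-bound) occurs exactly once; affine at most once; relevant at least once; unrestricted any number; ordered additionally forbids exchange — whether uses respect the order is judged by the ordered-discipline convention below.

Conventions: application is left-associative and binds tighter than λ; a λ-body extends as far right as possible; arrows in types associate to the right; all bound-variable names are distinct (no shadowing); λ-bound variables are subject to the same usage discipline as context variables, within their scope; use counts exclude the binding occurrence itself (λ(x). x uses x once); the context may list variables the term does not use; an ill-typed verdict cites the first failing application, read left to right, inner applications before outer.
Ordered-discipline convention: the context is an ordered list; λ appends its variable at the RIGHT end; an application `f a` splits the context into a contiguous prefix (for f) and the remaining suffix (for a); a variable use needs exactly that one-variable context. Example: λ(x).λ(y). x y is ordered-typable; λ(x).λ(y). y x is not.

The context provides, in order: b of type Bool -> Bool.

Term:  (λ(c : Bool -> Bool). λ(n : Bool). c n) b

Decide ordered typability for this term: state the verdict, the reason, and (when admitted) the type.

yes — single-use (b, c, n), ordered derivation ok; term : Bool -> Bool
variable uses: b=1, c (bound)=1, n (bound)=1
use order (left to right): c, n, b
typing: well-typed at Bool -> Bool
per-discipline verdicts: ordered ✓; linear ✓; affine ✓; relevant ✓; unrestricted ✓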